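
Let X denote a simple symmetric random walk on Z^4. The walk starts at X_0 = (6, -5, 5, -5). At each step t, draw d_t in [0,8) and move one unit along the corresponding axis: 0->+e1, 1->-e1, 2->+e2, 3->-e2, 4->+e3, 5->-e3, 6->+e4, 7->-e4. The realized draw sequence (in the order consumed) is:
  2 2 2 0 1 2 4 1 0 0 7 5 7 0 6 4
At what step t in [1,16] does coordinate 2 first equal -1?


t=0: X=(6, -5, 5, -5), d=2 → +e2, X_1=(6, -4, 5, -5)
t=1: X=(6, -4, 5, -5), d=2 → +e2, X_2=(6, -3, 5, -5)
t=2: X=(6, -3, 5, -5), d=2 → +e2, X_3=(6, -2, 5, -5)
t=3: X=(6, -2, 5, -5), d=0 → +e1, X_4=(7, -2, 5, -5)
t=4: X=(7, -2, 5, -5), d=1 → -e1, X_5=(6, -2, 5, -5)
t=5: X=(6, -2, 5, -5), d=2 → +e2, X_6=(6, -1, 5, -5)
t=6: X=(6, -1, 5, -5), d=4 → +e3, X_7=(6, -1, 6, -5)
t=7: X=(6, -1, 6, -5), d=1 → -e1, X_8=(5, -1, 6, -5)
t=8: X=(5, -1, 6, -5), d=0 → +e1, X_9=(6, -1, 6, -5)
t=9: X=(6, -1, 6, -5), d=0 → +e1, X_10=(7, -1, 6, -5)
t=10: X=(7, -1, 6, -5), d=7 → -e4, X_11=(7, -1, 6, -6)
t=11: X=(7, -1, 6, -6), d=5 → -e3, X_12=(7, -1, 5, -6)
t=12: X=(7, -1, 5, -6), d=7 → -e4, X_13=(7, -1, 5, -7)
t=13: X=(7, -1, 5, -7), d=0 → +e1, X_14=(8, -1, 5, -7)
t=14: X=(8, -1, 5, -7), d=6 → +e4, X_15=(8, -1, 5, -6)
t=15: X=(8, -1, 5, -6), d=4 → +e3, X_16=(8, -1, 6, -6)

6


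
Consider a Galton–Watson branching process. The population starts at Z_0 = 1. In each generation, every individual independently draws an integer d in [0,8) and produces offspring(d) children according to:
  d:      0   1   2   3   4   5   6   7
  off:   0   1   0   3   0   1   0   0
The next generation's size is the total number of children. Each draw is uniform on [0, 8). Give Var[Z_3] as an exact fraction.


Outcome values over d=0..7: [0, 1, 0, 3, 0, 1, 0, 0]
Σy = 5, Σy² = 11, M = 8
μ = 5/8 = 5/8,  σ² = 11/8 − (5/8)² = 63/64
V_0 = 0, E_0 = 1
V_1 = 63/64·E_0 + (5/8)²·V_0 = 63/64;  E_1 = 5/8
V_2 = 63/64·E_1 + (5/8)²·V_1 = 4095/4096;  E_2 = 25/64
V_3 = 63/64·E_2 + (5/8)²·V_2 = 203175/262144;  E_3 = 125/512

203175/262144


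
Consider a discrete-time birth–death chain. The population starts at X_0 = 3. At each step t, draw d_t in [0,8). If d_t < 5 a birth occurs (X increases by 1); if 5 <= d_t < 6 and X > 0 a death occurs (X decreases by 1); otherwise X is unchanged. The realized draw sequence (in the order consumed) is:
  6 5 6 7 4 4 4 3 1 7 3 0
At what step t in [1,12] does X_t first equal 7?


9

t=0: X=3, d=6 → hold, X_1=3
t=1: X=3, d=5 → death, X_2=2
t=2: X=2, d=6 → hold, X_3=2
t=3: X=2, d=7 → hold, X_4=2
t=4: X=2, d=4 → birth, X_5=3
t=5: X=3, d=4 → birth, X_6=4
t=6: X=4, d=4 → birth, X_7=5
t=7: X=5, d=3 → birth, X_8=6
t=8: X=6, d=1 → birth, X_9=7
t=9: X=7, d=7 → hold, X_10=7
t=10: X=7, d=3 → birth, X_11=8
t=11: X=8, d=0 → birth, X_12=9


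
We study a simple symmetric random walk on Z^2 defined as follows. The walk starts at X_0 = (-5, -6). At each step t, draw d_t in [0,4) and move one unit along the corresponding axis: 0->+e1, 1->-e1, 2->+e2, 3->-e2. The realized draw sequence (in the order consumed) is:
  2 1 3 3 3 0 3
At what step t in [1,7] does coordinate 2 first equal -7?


4

t=0: X=(-5, -6), d=2 → +e2, X_1=(-5, -5)
t=1: X=(-5, -5), d=1 → -e1, X_2=(-6, -5)
t=2: X=(-6, -5), d=3 → -e2, X_3=(-6, -6)
t=3: X=(-6, -6), d=3 → -e2, X_4=(-6, -7)
t=4: X=(-6, -7), d=3 → -e2, X_5=(-6, -8)
t=5: X=(-6, -8), d=0 → +e1, X_6=(-5, -8)
t=6: X=(-5, -8), d=3 → -e2, X_7=(-5, -9)


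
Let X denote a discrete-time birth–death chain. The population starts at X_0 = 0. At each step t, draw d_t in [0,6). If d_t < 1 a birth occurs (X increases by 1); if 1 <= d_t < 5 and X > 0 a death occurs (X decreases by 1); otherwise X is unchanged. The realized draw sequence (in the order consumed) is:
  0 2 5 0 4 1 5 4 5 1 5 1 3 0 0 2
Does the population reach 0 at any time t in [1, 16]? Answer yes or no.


yes

t=0: X=0, d=0 → birth, X_1=1
t=1: X=1, d=2 → death, X_2=0
t=2: X=0, d=5 → hold, X_3=0
t=3: X=0, d=0 → birth, X_4=1
t=4: X=1, d=4 → death, X_5=0
t=5: X=0, d=1 → hold, X_6=0
t=6: X=0, d=5 → hold, X_7=0
t=7: X=0, d=4 → hold, X_8=0
t=8: X=0, d=5 → hold, X_9=0
t=9: X=0, d=1 → hold, X_10=0
t=10: X=0, d=5 → hold, X_11=0
t=11: X=0, d=1 → hold, X_12=0
t=12: X=0, d=3 → hold, X_13=0
t=13: X=0, d=0 → birth, X_14=1
t=14: X=1, d=0 → birth, X_15=2
t=15: X=2, d=2 → death, X_16=1


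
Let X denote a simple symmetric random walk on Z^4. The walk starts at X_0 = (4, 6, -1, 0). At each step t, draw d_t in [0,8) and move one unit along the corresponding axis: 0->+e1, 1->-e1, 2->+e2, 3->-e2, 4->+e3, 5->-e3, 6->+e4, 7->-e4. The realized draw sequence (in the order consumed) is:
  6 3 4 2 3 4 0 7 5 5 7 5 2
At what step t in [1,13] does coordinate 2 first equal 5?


t=0: X=(4, 6, -1, 0), d=6 → +e4, X_1=(4, 6, -1, 1)
t=1: X=(4, 6, -1, 1), d=3 → -e2, X_2=(4, 5, -1, 1)
t=2: X=(4, 5, -1, 1), d=4 → +e3, X_3=(4, 5, 0, 1)
t=3: X=(4, 5, 0, 1), d=2 → +e2, X_4=(4, 6, 0, 1)
t=4: X=(4, 6, 0, 1), d=3 → -e2, X_5=(4, 5, 0, 1)
t=5: X=(4, 5, 0, 1), d=4 → +e3, X_6=(4, 5, 1, 1)
t=6: X=(4, 5, 1, 1), d=0 → +e1, X_7=(5, 5, 1, 1)
t=7: X=(5, 5, 1, 1), d=7 → -e4, X_8=(5, 5, 1, 0)
t=8: X=(5, 5, 1, 0), d=5 → -e3, X_9=(5, 5, 0, 0)
t=9: X=(5, 5, 0, 0), d=5 → -e3, X_10=(5, 5, -1, 0)
t=10: X=(5, 5, -1, 0), d=7 → -e4, X_11=(5, 5, -1, -1)
t=11: X=(5, 5, -1, -1), d=5 → -e3, X_12=(5, 5, -2, -1)
t=12: X=(5, 5, -2, -1), d=2 → +e2, X_13=(5, 6, -2, -1)

2


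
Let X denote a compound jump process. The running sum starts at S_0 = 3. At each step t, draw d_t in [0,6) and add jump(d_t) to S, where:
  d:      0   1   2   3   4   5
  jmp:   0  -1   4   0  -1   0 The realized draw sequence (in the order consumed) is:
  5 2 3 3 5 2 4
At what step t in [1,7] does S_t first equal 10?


7

t=0: S=3, d=5, jump=0, S_1=3
t=1: S=3, d=2, jump=4, S_2=7
t=2: S=7, d=3, jump=0, S_3=7
t=3: S=7, d=3, jump=0, S_4=7
t=4: S=7, d=5, jump=0, S_5=7
t=5: S=7, d=2, jump=4, S_6=11
t=6: S=11, d=4, jump=-1, S_7=10


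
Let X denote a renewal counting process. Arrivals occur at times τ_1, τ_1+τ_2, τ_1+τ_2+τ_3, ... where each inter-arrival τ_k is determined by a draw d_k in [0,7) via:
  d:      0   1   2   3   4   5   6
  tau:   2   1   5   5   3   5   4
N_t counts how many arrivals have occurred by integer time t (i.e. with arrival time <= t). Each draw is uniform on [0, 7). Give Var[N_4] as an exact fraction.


2891776/5764801

Inter-arrival values over d=0..6: [2, 1, 5, 5, 3, 5, 4]
Each d has probability 1/7, so the pmf of τ is: f(1) = 1/7, f(2) = 1/7, f(3) = 1/7, f(4) = 1/7, f(5) = 3/7
Let p_n(j) = P(N_n = j), with p_0 = [1]. Condition on τ_1: p_n(0) = P(τ > n), and for j >= 1, p_n(j) = Σ_{k<=n} f(k)·p_{n−k}(j−1)
p_1 = [6/7, 1/7]  (j = 0..1)
p_2 = [5/7, 13/49, 1/49]  (j = 0..2)
p_3 = [4/7, 18/49, 20/343, 1/343]  (j = 0..3)
p_4 = [3/7, 22/49, 38/343, 27/2401, 1/2401]  (j = 0..4)
E[N_4] = Σ j·p_4(j) = 1695/2401;  E[N_4²] = Σ j²·p_4(j) = 1
Var[N_4] = 1 − (1695/2401)² = 2891776/5764801


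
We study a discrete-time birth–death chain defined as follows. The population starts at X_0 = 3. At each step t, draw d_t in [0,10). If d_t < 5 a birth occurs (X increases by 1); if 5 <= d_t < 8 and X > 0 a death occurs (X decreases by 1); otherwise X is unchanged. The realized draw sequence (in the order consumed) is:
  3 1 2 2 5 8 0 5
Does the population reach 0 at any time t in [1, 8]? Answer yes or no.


no

t=0: X=3, d=3 → birth, X_1=4
t=1: X=4, d=1 → birth, X_2=5
t=2: X=5, d=2 → birth, X_3=6
t=3: X=6, d=2 → birth, X_4=7
t=4: X=7, d=5 → death, X_5=6
t=5: X=6, d=8 → hold, X_6=6
t=6: X=6, d=0 → birth, X_7=7
t=7: X=7, d=5 → death, X_8=6


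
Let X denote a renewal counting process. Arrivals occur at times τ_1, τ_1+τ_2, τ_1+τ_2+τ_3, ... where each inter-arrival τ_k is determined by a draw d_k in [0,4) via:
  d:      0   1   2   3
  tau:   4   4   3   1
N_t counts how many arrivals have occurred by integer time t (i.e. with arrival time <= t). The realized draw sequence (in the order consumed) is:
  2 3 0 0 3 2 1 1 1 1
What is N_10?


draw d_1=2: τ_1=3, arrival time A_1=3
draw d_2=3: τ_2=1, arrival time A_2=4
draw d_3=0: τ_3=4, arrival time A_3=8
draw d_4=0: τ_4=4, arrival time A_4=12
draw d_5=3: τ_5=1, arrival time A_5=13
draw d_6=2: τ_6=3, arrival time A_6=16
draw d_7=1: τ_7=4, arrival time A_7=20
draw d_8=1: τ_8=4, arrival time A_8=24
draw d_9=1: τ_9=4, arrival time A_9=28
draw d_10=1: τ_10=4, arrival time A_10=32
N_t over t=0..10: 0:0 1:0 2:0 3:1 4:2 5:2 6:2 7:2 8:3 9:3 10:3

3


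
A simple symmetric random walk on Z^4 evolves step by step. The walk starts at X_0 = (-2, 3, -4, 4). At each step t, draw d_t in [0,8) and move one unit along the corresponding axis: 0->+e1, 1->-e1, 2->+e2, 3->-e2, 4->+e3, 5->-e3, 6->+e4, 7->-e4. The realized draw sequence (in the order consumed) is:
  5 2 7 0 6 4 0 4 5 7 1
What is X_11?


(-1, 4, -4, 3)

t=0: X=(-2, 3, -4, 4), d=5 → -e3, X_1=(-2, 3, -5, 4)
t=1: X=(-2, 3, -5, 4), d=2 → +e2, X_2=(-2, 4, -5, 4)
t=2: X=(-2, 4, -5, 4), d=7 → -e4, X_3=(-2, 4, -5, 3)
t=3: X=(-2, 4, -5, 3), d=0 → +e1, X_4=(-1, 4, -5, 3)
t=4: X=(-1, 4, -5, 3), d=6 → +e4, X_5=(-1, 4, -5, 4)
t=5: X=(-1, 4, -5, 4), d=4 → +e3, X_6=(-1, 4, -4, 4)
t=6: X=(-1, 4, -4, 4), d=0 → +e1, X_7=(0, 4, -4, 4)
t=7: X=(0, 4, -4, 4), d=4 → +e3, X_8=(0, 4, -3, 4)
t=8: X=(0, 4, -3, 4), d=5 → -e3, X_9=(0, 4, -4, 4)
t=9: X=(0, 4, -4, 4), d=7 → -e4, X_10=(0, 4, -4, 3)
t=10: X=(0, 4, -4, 3), d=1 → -e1, X_11=(-1, 4, -4, 3)


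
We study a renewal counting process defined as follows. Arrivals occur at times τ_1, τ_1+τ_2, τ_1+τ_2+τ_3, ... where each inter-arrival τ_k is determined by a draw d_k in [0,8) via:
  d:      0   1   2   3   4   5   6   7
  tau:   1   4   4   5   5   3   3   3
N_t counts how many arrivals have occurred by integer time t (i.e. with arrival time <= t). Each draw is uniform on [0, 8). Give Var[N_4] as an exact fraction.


5826607/16777216

Inter-arrival values over d=0..7: [1, 4, 4, 5, 5, 3, 3, 3]
Each d has probability 1/8, so the pmf of τ is: f(1) = 1/8, f(3) = 3/8, f(4) = 1/4, f(5) = 1/4
Let p_n(j) = P(N_n = j), with p_0 = [1]. Condition on τ_1: p_n(0) = P(τ > n), and for j >= 1, p_n(j) = Σ_{k<=n} f(k)·p_{n−k}(j−1)
p_1 = [7/8, 1/8]  (j = 0..1)
p_2 = [7/8, 7/64, 1/64]  (j = 0..2)
p_3 = [1/2, 31/64, 7/512, 1/512]  (j = 0..3)
p_4 = [1/4, 41/64, 55/512, 7/4096, 1/4096]  (j = 0..4)
E[N_4] = Σ j·p_4(j) = 3529/4096;  E[N_4²] = Σ j²·p_4(j) = 4463/4096
Var[N_4] = 4463/4096 − (3529/4096)² = 5826607/16777216


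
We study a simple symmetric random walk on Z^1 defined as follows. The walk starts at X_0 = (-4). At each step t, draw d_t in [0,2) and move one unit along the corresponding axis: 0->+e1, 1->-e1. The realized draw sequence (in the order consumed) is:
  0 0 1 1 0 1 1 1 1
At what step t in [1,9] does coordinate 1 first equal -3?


1

t=0: X=(-4), d=0 → +e1, X_1=(-3)
t=1: X=(-3), d=0 → +e1, X_2=(-2)
t=2: X=(-2), d=1 → -e1, X_3=(-3)
t=3: X=(-3), d=1 → -e1, X_4=(-4)
t=4: X=(-4), d=0 → +e1, X_5=(-3)
t=5: X=(-3), d=1 → -e1, X_6=(-4)
t=6: X=(-4), d=1 → -e1, X_7=(-5)
t=7: X=(-5), d=1 → -e1, X_8=(-6)
t=8: X=(-6), d=1 → -e1, X_9=(-7)


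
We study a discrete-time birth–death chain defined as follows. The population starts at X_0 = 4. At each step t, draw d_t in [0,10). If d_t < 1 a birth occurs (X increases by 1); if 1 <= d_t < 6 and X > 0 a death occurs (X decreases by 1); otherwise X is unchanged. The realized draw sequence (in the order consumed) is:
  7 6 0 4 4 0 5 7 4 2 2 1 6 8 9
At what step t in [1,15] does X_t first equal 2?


t=0: X=4, d=7 → hold, X_1=4
t=1: X=4, d=6 → hold, X_2=4
t=2: X=4, d=0 → birth, X_3=5
t=3: X=5, d=4 → death, X_4=4
t=4: X=4, d=4 → death, X_5=3
t=5: X=3, d=0 → birth, X_6=4
t=6: X=4, d=5 → death, X_7=3
t=7: X=3, d=7 → hold, X_8=3
t=8: X=3, d=4 → death, X_9=2
t=9: X=2, d=2 → death, X_10=1
t=10: X=1, d=2 → death, X_11=0
t=11: X=0, d=1 → hold, X_12=0
t=12: X=0, d=6 → hold, X_13=0
t=13: X=0, d=8 → hold, X_14=0
t=14: X=0, d=9 → hold, X_15=0

9


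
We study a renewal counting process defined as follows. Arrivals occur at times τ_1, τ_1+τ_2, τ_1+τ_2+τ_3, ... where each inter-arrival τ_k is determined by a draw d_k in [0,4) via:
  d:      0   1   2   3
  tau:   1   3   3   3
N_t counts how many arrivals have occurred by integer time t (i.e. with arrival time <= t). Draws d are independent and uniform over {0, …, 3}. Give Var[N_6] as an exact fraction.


Inter-arrival values over d=0..3: [1, 3, 3, 3]
Each d has probability 1/4, so the pmf of τ is: f(1) = 1/4, f(3) = 3/4
Let p_n(j) = P(N_n = j), with p_0 = [1]. Condition on τ_1: p_n(0) = P(τ > n), and for j >= 1, p_n(j) = Σ_{k<=n} f(k)·p_{n−k}(j−1)
p_1 = [3/4, 1/4]  (j = 0..1)
p_2 = [3/4, 3/16, 1/16]  (j = 0..2)
p_3 = [0, 15/16, 3/64, 1/64]  (j = 0..3)
p_4 = [0, 9/16, 27/64, 3/256, 1/256]  (j = 0..4)
p_5 = [0, 9/16, 9/32, 39/256, 3/1024, 1/1024]  (j = 0..5)
p_6 = [0, 0, 27/32, 27/256, 51/1024, 3/4096, 1/4096]  (j = 0..6)
E[N_6] = Σ j·p_6(j) = 9045/4096;  E[N_6²] = Σ j²·p_6(j) = 21087/4096
Var[N_6] = 21087/4096 − (9045/4096)² = 4560327/16777216

4560327/16777216


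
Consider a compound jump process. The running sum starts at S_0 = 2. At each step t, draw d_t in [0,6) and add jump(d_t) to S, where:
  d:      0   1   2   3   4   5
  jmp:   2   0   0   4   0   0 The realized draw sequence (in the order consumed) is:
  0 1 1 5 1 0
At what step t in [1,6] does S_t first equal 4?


1

t=0: S=2, d=0, jump=2, S_1=4
t=1: S=4, d=1, jump=0, S_2=4
t=2: S=4, d=1, jump=0, S_3=4
t=3: S=4, d=5, jump=0, S_4=4
t=4: S=4, d=1, jump=0, S_5=4
t=5: S=4, d=0, jump=2, S_6=6


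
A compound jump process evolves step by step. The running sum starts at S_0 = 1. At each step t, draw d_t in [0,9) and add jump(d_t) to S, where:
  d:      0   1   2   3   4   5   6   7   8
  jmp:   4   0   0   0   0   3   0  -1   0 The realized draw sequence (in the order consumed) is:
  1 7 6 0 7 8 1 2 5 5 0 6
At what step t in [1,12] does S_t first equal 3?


5

t=0: S=1, d=1, jump=0, S_1=1
t=1: S=1, d=7, jump=-1, S_2=0
t=2: S=0, d=6, jump=0, S_3=0
t=3: S=0, d=0, jump=4, S_4=4
t=4: S=4, d=7, jump=-1, S_5=3
t=5: S=3, d=8, jump=0, S_6=3
t=6: S=3, d=1, jump=0, S_7=3
t=7: S=3, d=2, jump=0, S_8=3
t=8: S=3, d=5, jump=3, S_9=6
t=9: S=6, d=5, jump=3, S_10=9
t=10: S=9, d=0, jump=4, S_11=13
t=11: S=13, d=6, jump=0, S_12=13


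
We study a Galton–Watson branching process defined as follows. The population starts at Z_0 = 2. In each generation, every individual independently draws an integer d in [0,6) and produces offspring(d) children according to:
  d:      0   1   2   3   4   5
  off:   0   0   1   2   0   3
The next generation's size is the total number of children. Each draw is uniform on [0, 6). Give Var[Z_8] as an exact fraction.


64/3

Outcome values over d=0..5: [0, 0, 1, 2, 0, 3]
Σy = 6, Σy² = 14, M = 6
μ = 6/6 = 1,  σ² = 14/6 − (1)² = 4/3
V_0 = 0, E_0 = 2
V_1 = 4/3·E_0 + (1)²·V_0 = 8/3;  E_1 = 2
V_2 = 4/3·E_1 + (1)²·V_1 = 16/3;  E_2 = 2
V_3 = 4/3·E_2 + (1)²·V_2 = 8;  E_3 = 2
V_4 = 4/3·E_3 + (1)²·V_3 = 32/3;  E_4 = 2
V_5 = 4/3·E_4 + (1)²·V_4 = 40/3;  E_5 = 2
V_6 = 4/3·E_5 + (1)²·V_5 = 16;  E_6 = 2
V_7 = 4/3·E_6 + (1)²·V_6 = 56/3;  E_7 = 2
V_8 = 4/3·E_7 + (1)²·V_7 = 64/3;  E_8 = 2


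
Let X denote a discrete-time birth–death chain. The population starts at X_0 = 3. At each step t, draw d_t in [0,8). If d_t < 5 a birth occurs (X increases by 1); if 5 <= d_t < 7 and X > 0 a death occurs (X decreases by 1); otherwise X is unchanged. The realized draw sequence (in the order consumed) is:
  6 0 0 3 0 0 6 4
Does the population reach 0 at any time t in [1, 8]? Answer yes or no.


t=0: X=3, d=6 → death, X_1=2
t=1: X=2, d=0 → birth, X_2=3
t=2: X=3, d=0 → birth, X_3=4
t=3: X=4, d=3 → birth, X_4=5
t=4: X=5, d=0 → birth, X_5=6
t=5: X=6, d=0 → birth, X_6=7
t=6: X=7, d=6 → death, X_7=6
t=7: X=6, d=4 → birth, X_8=7

no


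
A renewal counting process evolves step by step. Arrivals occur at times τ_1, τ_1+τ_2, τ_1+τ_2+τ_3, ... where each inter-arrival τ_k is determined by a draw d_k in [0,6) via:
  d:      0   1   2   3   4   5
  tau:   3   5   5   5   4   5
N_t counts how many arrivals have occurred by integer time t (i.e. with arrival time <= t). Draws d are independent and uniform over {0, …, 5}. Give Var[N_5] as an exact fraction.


0

Inter-arrival values over d=0..5: [3, 5, 5, 5, 4, 5]
Each d has probability 1/6, so the pmf of τ is: f(3) = 1/6, f(4) = 1/6, f(5) = 2/3
Let p_n(j) = P(N_n = j), with p_0 = [1]. Condition on τ_1: p_n(0) = P(τ > n), and for j >= 1, p_n(j) = Σ_{k<=n} f(k)·p_{n−k}(j−1)
p_1 = [1]  (j = 0)
p_2 = [1]  (j = 0)
p_3 = [5/6, 1/6]  (j = 0..1)
p_4 = [2/3, 1/3]  (j = 0..1)
p_5 = [0, 1]  (j = 0..1)
E[N_5] = Σ j·p_5(j) = 1;  E[N_5²] = Σ j²·p_5(j) = 1
Var[N_5] = 1 − (1)² = 0


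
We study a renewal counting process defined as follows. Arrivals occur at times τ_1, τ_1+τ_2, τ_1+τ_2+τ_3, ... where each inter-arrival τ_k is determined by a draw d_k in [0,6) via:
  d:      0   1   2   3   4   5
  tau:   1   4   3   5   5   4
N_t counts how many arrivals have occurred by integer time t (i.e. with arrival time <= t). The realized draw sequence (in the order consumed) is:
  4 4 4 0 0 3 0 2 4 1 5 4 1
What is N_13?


2

draw d_1=4: τ_1=5, arrival time A_1=5
draw d_2=4: τ_2=5, arrival time A_2=10
draw d_3=4: τ_3=5, arrival time A_3=15
draw d_4=0: τ_4=1, arrival time A_4=16
draw d_5=0: τ_5=1, arrival time A_5=17
draw d_6=3: τ_6=5, arrival time A_6=22
draw d_7=0: τ_7=1, arrival time A_7=23
draw d_8=2: τ_8=3, arrival time A_8=26
draw d_9=4: τ_9=5, arrival time A_9=31
draw d_10=1: τ_10=4, arrival time A_10=35
draw d_11=5: τ_11=4, arrival time A_11=39
draw d_12=4: τ_12=5, arrival time A_12=44
draw d_13=1: τ_13=4, arrival time A_13=48
N_t over t=0..13: 0:0 1:0 2:0 3:0 4:0 5:1 6:1 7:1 8:1 9:1 10:2 11:2 12:2 13:2


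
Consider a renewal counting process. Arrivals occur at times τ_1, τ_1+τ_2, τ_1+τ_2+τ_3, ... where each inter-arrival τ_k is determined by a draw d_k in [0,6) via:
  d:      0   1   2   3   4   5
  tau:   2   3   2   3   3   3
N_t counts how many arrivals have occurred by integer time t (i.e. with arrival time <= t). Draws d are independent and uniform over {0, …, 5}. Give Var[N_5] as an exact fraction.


Inter-arrival values over d=0..5: [2, 3, 2, 3, 3, 3]
Each d has probability 1/6, so the pmf of τ is: f(2) = 1/3, f(3) = 2/3
Let p_n(j) = P(N_n = j), with p_0 = [1]. Condition on τ_1: p_n(0) = P(τ > n), and for j >= 1, p_n(j) = Σ_{k<=n} f(k)·p_{n−k}(j−1)
p_1 = [1]  (j = 0)
p_2 = [2/3, 1/3]  (j = 0..1)
p_3 = [0, 1]  (j = 0..1)
p_4 = [0, 8/9, 1/9]  (j = 0..2)
p_5 = [0, 4/9, 5/9]  (j = 0..2)
E[N_5] = Σ j·p_5(j) = 14/9;  E[N_5²] = Σ j²·p_5(j) = 8/3
Var[N_5] = 8/3 − (14/9)² = 20/81

20/81


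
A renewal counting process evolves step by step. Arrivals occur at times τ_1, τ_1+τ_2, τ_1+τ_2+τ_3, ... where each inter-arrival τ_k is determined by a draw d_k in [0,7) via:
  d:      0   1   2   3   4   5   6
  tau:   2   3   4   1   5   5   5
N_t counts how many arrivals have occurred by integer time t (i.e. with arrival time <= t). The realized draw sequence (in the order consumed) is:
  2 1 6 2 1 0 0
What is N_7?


2

draw d_1=2: τ_1=4, arrival time A_1=4
draw d_2=1: τ_2=3, arrival time A_2=7
draw d_3=6: τ_3=5, arrival time A_3=12
draw d_4=2: τ_4=4, arrival time A_4=16
draw d_5=1: τ_5=3, arrival time A_5=19
draw d_6=0: τ_6=2, arrival time A_6=21
draw d_7=0: τ_7=2, arrival time A_7=23
N_t over t=0..7: 0:0 1:0 2:0 3:0 4:1 5:1 6:1 7:2


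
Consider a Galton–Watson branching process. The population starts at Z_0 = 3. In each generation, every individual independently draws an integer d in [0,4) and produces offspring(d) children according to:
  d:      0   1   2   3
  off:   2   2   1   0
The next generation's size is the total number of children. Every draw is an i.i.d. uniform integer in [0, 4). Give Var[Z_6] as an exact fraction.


Outcome values over d=0..3: [2, 2, 1, 0]
Σy = 5, Σy² = 9, M = 4
μ = 5/4 = 5/4,  σ² = 9/4 − (5/4)² = 11/16
V_0 = 0, E_0 = 3
V_1 = 11/16·E_0 + (5/4)²·V_0 = 33/16;  E_1 = 15/4
V_2 = 11/16·E_1 + (5/4)²·V_1 = 1485/256;  E_2 = 75/16
V_3 = 11/16·E_2 + (5/4)²·V_2 = 50325/4096;  E_3 = 375/64
V_4 = 11/16·E_3 + (5/4)²·V_3 = 1522125/65536;  E_4 = 1875/256
V_5 = 11/16·E_4 + (5/4)²·V_4 = 43333125/1048576;  E_5 = 9375/1024
V_6 = 11/16·E_5 + (5/4)²·V_5 = 1188928125/16777216;  E_6 = 46875/4096

1188928125/16777216


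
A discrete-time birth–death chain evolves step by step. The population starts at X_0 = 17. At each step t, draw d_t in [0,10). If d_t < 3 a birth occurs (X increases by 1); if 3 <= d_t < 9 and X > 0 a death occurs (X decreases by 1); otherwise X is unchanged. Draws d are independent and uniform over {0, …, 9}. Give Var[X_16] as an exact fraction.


324/25

X can drop by at most 1 per step and X_0 = 17 > T = 16, so X_t >= 17 − t >= 1 > 0 for every t <= 16: the floor at 0 (the 'and X > 0' condition) never binds. Hence X_16 = X_0 + Σ_{t<16} Y_t with i.i.d. increments Y_t = y(d_t) ∈ {+1, −1, 0}.
Outcome values over d=0..9: [1, 1, 1, -1, -1, -1, -1, -1, -1, 0]
Σy = -3, Σy² = 9, M = 10
μ = -3/10 = -3/10,  σ² = 9/10 − (-3/10)² = 81/100
Independent increments: Var[X_16] = 16·σ² = 16·(81/100) = 324/25


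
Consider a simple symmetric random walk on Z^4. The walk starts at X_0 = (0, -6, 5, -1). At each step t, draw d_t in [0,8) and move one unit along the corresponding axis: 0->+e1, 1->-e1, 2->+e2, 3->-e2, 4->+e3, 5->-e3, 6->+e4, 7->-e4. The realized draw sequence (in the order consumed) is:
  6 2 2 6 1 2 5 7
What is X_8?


(-1, -3, 4, 0)

t=0: X=(0, -6, 5, -1), d=6 → +e4, X_1=(0, -6, 5, 0)
t=1: X=(0, -6, 5, 0), d=2 → +e2, X_2=(0, -5, 5, 0)
t=2: X=(0, -5, 5, 0), d=2 → +e2, X_3=(0, -4, 5, 0)
t=3: X=(0, -4, 5, 0), d=6 → +e4, X_4=(0, -4, 5, 1)
t=4: X=(0, -4, 5, 1), d=1 → -e1, X_5=(-1, -4, 5, 1)
t=5: X=(-1, -4, 5, 1), d=2 → +e2, X_6=(-1, -3, 5, 1)
t=6: X=(-1, -3, 5, 1), d=5 → -e3, X_7=(-1, -3, 4, 1)
t=7: X=(-1, -3, 4, 1), d=7 → -e4, X_8=(-1, -3, 4, 0)


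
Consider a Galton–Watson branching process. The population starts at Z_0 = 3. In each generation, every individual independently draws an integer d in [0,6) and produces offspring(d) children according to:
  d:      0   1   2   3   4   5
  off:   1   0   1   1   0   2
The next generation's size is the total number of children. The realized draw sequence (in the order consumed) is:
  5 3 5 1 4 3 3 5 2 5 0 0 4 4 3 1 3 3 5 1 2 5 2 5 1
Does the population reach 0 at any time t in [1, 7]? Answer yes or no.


gen 0: Z_0=3, draws=[5, 3, 5], offspring=[2, 1, 2], Z_1=5
gen 1: Z_1=5, draws=[1, 4, 3, 3, 5], offspring=[0, 0, 1, 1, 2], Z_2=4
gen 2: Z_2=4, draws=[2, 5, 0, 0], offspring=[1, 2, 1, 1], Z_3=5
gen 3: Z_3=5, draws=[4, 4, 3, 1, 3], offspring=[0, 0, 1, 0, 1], Z_4=2
gen 4: Z_4=2, draws=[3, 5], offspring=[1, 2], Z_5=3
gen 5: Z_5=3, draws=[1, 2, 5], offspring=[0, 1, 2], Z_6=3
gen 6: Z_6=3, draws=[2, 5, 1], offspring=[1, 2, 0], Z_7=3

no


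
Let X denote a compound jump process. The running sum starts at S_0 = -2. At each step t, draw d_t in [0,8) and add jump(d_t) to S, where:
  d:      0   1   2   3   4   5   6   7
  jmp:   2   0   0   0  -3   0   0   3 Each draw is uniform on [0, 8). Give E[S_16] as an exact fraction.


2

Outcome values over d=0..7: [2, 0, 0, 0, -3, 0, 0, 3]
Σy = 2, Σy² = 22, M = 8
μ = 2/8 = 1/4,  σ² = 22/8 − (1/4)² = 43/16
E[S_16] = -2 + 16·(1/4) = 2


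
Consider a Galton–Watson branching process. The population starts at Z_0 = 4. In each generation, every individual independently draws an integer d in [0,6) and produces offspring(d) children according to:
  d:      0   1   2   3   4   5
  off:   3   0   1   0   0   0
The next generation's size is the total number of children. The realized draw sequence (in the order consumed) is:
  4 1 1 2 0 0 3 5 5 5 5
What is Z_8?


gen 0: Z_0=4, draws=[4, 1, 1, 2], offspring=[0, 0, 0, 1], Z_1=1
gen 1: Z_1=1, draws=[0], offspring=[3], Z_2=3
gen 2: Z_2=3, draws=[0, 3, 5], offspring=[3, 0, 0], Z_3=3
gen 3: Z_3=3, draws=[5, 5, 5], offspring=[0, 0, 0], Z_4=0
gen 4: Z_4=0, draws=[], offspring=[], Z_5=0
gen 5: Z_5=0, draws=[], offspring=[], Z_6=0
gen 6: Z_6=0, draws=[], offspring=[], Z_7=0
gen 7: Z_7=0, draws=[], offspring=[], Z_8=0

0


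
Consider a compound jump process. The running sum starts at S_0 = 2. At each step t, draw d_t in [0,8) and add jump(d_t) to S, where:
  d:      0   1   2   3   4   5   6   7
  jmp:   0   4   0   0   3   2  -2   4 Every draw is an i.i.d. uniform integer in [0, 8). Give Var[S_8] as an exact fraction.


271/8

Outcome values over d=0..7: [0, 4, 0, 0, 3, 2, -2, 4]
Σy = 11, Σy² = 49, M = 8
μ = 11/8 = 11/8,  σ² = 49/8 − (11/8)² = 271/64
Independent increments: Var[S_8] = 8·σ² = 8·(271/64) = 271/8


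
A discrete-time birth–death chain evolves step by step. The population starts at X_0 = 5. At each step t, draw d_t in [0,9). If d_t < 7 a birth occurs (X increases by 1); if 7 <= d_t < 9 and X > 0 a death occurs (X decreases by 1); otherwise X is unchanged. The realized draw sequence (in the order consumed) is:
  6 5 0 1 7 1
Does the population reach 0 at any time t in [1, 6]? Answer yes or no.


t=0: X=5, d=6 → birth, X_1=6
t=1: X=6, d=5 → birth, X_2=7
t=2: X=7, d=0 → birth, X_3=8
t=3: X=8, d=1 → birth, X_4=9
t=4: X=9, d=7 → death, X_5=8
t=5: X=8, d=1 → birth, X_6=9

no


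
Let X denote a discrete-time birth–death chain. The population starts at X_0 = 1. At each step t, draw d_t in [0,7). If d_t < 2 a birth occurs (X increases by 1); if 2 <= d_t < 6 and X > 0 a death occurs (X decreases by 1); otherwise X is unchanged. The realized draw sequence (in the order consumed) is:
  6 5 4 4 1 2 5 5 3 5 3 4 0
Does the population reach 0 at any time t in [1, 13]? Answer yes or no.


t=0: X=1, d=6 → hold, X_1=1
t=1: X=1, d=5 → death, X_2=0
t=2: X=0, d=4 → hold, X_3=0
t=3: X=0, d=4 → hold, X_4=0
t=4: X=0, d=1 → birth, X_5=1
t=5: X=1, d=2 → death, X_6=0
t=6: X=0, d=5 → hold, X_7=0
t=7: X=0, d=5 → hold, X_8=0
t=8: X=0, d=3 → hold, X_9=0
t=9: X=0, d=5 → hold, X_10=0
t=10: X=0, d=3 → hold, X_11=0
t=11: X=0, d=4 → hold, X_12=0
t=12: X=0, d=0 → birth, X_13=1

yes


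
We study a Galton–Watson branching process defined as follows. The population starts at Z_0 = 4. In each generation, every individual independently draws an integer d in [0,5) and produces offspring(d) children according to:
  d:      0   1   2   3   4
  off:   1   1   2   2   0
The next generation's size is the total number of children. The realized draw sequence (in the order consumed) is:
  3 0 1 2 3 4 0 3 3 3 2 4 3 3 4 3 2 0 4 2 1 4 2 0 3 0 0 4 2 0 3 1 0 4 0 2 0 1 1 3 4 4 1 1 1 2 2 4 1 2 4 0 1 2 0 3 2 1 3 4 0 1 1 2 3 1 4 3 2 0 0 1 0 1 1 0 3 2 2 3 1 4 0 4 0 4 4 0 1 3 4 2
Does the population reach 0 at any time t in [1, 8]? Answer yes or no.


no

gen 0: Z_0=4, draws=[3, 0, 1, 2], offspring=[2, 1, 1, 2], Z_1=6
gen 1: Z_1=6, draws=[3, 4, 0, 3, 3, 3], offspring=[2, 0, 1, 2, 2, 2], Z_2=9
gen 2: Z_2=9, draws=[2, 4, 3, 3, 4, 3, 2, 0, 4], offspring=[2, 0, 2, 2, 0, 2, 2, 1, 0], Z_3=11
gen 3: Z_3=11, draws=[2, 1, 4, 2, 0, 3, 0, 0, 4, 2, 0], offspring=[2, 1, 0, 2, 1, 2, 1, 1, 0, 2, 1], Z_4=13
gen 4: Z_4=13, draws=[3, 1, 0, 4, 0, 2, 0, 1, 1, 3, 4, 4, 1], offspring=[2, 1, 1, 0, 1, 2, 1, 1, 1, 2, 0, 0, 1], Z_5=13
gen 5: Z_5=13, draws=[1, 1, 2, 2, 4, 1, 2, 4, 0, 1, 2, 0, 3], offspring=[1, 1, 2, 2, 0, 1, 2, 0, 1, 1, 2, 1, 2], Z_6=16
gen 6: Z_6=16, draws=[2, 1, 3, 4, 0, 1, 1, 2, 3, 1, 4, 3, 2, 0, 0, 1], offspring=[2, 1, 2, 0, 1, 1, 1, 2, 2, 1, 0, 2, 2, 1, 1, 1], Z_7=20
gen 7: Z_7=20, draws=[0, 1, 1, 0, 3, 2, 2, 3, 1, 4, 0, 4, 0, 4, 4, 0, 1, 3, 4, 2], offspring=[1, 1, 1, 1, 2, 2, 2, 2, 1, 0, 1, 0, 1, 0, 0, 1, 1, 2, 0, 2], Z_8=21


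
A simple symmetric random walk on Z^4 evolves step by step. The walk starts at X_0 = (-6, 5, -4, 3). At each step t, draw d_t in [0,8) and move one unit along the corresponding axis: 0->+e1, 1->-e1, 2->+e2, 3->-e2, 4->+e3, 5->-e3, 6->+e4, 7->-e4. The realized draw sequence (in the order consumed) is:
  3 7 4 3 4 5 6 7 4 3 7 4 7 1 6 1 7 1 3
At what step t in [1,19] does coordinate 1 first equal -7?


14

t=0: X=(-6, 5, -4, 3), d=3 → -e2, X_1=(-6, 4, -4, 3)
t=1: X=(-6, 4, -4, 3), d=7 → -e4, X_2=(-6, 4, -4, 2)
t=2: X=(-6, 4, -4, 2), d=4 → +e3, X_3=(-6, 4, -3, 2)
t=3: X=(-6, 4, -3, 2), d=3 → -e2, X_4=(-6, 3, -3, 2)
t=4: X=(-6, 3, -3, 2), d=4 → +e3, X_5=(-6, 3, -2, 2)
t=5: X=(-6, 3, -2, 2), d=5 → -e3, X_6=(-6, 3, -3, 2)
t=6: X=(-6, 3, -3, 2), d=6 → +e4, X_7=(-6, 3, -3, 3)
t=7: X=(-6, 3, -3, 3), d=7 → -e4, X_8=(-6, 3, -3, 2)
t=8: X=(-6, 3, -3, 2), d=4 → +e3, X_9=(-6, 3, -2, 2)
t=9: X=(-6, 3, -2, 2), d=3 → -e2, X_10=(-6, 2, -2, 2)
t=10: X=(-6, 2, -2, 2), d=7 → -e4, X_11=(-6, 2, -2, 1)
t=11: X=(-6, 2, -2, 1), d=4 → +e3, X_12=(-6, 2, -1, 1)
t=12: X=(-6, 2, -1, 1), d=7 → -e4, X_13=(-6, 2, -1, 0)
t=13: X=(-6, 2, -1, 0), d=1 → -e1, X_14=(-7, 2, -1, 0)
t=14: X=(-7, 2, -1, 0), d=6 → +e4, X_15=(-7, 2, -1, 1)
t=15: X=(-7, 2, -1, 1), d=1 → -e1, X_16=(-8, 2, -1, 1)
t=16: X=(-8, 2, -1, 1), d=7 → -e4, X_17=(-8, 2, -1, 0)
t=17: X=(-8, 2, -1, 0), d=1 → -e1, X_18=(-9, 2, -1, 0)
t=18: X=(-9, 2, -1, 0), d=3 → -e2, X_19=(-9, 1, -1, 0)


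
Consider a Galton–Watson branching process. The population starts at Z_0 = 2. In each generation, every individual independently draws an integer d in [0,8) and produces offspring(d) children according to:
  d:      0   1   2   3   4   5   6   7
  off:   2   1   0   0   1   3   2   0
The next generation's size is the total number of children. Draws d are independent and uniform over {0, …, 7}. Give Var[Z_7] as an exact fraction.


101342082333087/2199023255552

Outcome values over d=0..7: [2, 1, 0, 0, 1, 3, 2, 0]
Σy = 9, Σy² = 19, M = 8
μ = 9/8 = 9/8,  σ² = 19/8 − (9/8)² = 71/64
V_0 = 0, E_0 = 2
V_1 = 71/64·E_0 + (9/8)²·V_0 = 71/32;  E_1 = 9/4
V_2 = 71/64·E_1 + (9/8)²·V_1 = 10863/2048;  E_2 = 81/32
V_3 = 71/64·E_2 + (9/8)²·V_2 = 1247967/131072;  E_3 = 729/256
V_4 = 71/64·E_3 + (9/8)²·V_3 = 127585935/8388608;  E_4 = 6561/2048
V_5 = 71/64·E_4 + (9/8)²·V_4 = 12242504511/536870912;  E_5 = 59049/16384
V_6 = 71/64·E_5 + (9/8)²·V_5 = 1129022017263/34359738368;  E_6 = 531441/131072
V_7 = 71/64·E_6 + (9/8)²·V_6 = 101342082333087/2199023255552;  E_7 = 4782969/1048576


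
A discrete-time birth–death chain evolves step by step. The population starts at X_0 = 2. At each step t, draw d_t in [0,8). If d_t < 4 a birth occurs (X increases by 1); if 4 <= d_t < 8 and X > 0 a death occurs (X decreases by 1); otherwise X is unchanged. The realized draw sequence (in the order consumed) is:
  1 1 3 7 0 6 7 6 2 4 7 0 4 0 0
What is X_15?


t=0: X=2, d=1 → birth, X_1=3
t=1: X=3, d=1 → birth, X_2=4
t=2: X=4, d=3 → birth, X_3=5
t=3: X=5, d=7 → death, X_4=4
t=4: X=4, d=0 → birth, X_5=5
t=5: X=5, d=6 → death, X_6=4
t=6: X=4, d=7 → death, X_7=3
t=7: X=3, d=6 → death, X_8=2
t=8: X=2, d=2 → birth, X_9=3
t=9: X=3, d=4 → death, X_10=2
t=10: X=2, d=7 → death, X_11=1
t=11: X=1, d=0 → birth, X_12=2
t=12: X=2, d=4 → death, X_13=1
t=13: X=1, d=0 → birth, X_14=2
t=14: X=2, d=0 → birth, X_15=3

3


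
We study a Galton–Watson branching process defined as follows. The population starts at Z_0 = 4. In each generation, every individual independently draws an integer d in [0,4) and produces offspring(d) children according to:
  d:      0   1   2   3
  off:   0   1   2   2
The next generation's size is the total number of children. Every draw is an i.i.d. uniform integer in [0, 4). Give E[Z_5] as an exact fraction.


Outcome values over d=0..3: [0, 1, 2, 2]
Σy = 5, Σy² = 9, M = 4
μ = 5/4 = 5/4,  σ² = 9/4 − (5/4)² = 11/16
E[Z_0] = 4
E[Z_1] = 5/4·E[Z_0] = 5
E[Z_2] = 5/4·E[Z_1] = 25/4
E[Z_3] = 5/4·E[Z_2] = 125/16
E[Z_4] = 5/4·E[Z_3] = 625/64
E[Z_5] = 5/4·E[Z_4] = 3125/256

3125/256


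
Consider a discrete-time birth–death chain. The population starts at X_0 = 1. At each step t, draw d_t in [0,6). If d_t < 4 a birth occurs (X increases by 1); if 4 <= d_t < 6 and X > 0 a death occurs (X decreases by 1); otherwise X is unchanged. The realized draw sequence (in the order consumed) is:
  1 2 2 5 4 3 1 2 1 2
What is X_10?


7

t=0: X=1, d=1 → birth, X_1=2
t=1: X=2, d=2 → birth, X_2=3
t=2: X=3, d=2 → birth, X_3=4
t=3: X=4, d=5 → death, X_4=3
t=4: X=3, d=4 → death, X_5=2
t=5: X=2, d=3 → birth, X_6=3
t=6: X=3, d=1 → birth, X_7=4
t=7: X=4, d=2 → birth, X_8=5
t=8: X=5, d=1 → birth, X_9=6
t=9: X=6, d=2 → birth, X_10=7


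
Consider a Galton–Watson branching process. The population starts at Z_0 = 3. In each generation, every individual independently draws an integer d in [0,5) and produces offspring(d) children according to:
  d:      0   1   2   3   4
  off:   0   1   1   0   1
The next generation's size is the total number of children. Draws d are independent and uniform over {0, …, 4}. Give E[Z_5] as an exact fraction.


729/3125

Outcome values over d=0..4: [0, 1, 1, 0, 1]
Σy = 3, Σy² = 3, M = 5
μ = 3/5 = 3/5,  σ² = 3/5 − (3/5)² = 6/25
E[Z_0] = 3
E[Z_1] = 3/5·E[Z_0] = 9/5
E[Z_2] = 3/5·E[Z_1] = 27/25
E[Z_3] = 3/5·E[Z_2] = 81/125
E[Z_4] = 3/5·E[Z_3] = 243/625
E[Z_5] = 3/5·E[Z_4] = 729/3125


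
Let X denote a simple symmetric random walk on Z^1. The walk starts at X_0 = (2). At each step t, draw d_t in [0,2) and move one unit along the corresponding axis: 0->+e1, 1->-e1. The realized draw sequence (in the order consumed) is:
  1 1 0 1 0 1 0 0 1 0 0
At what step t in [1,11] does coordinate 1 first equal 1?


1

t=0: X=(2), d=1 → -e1, X_1=(1)
t=1: X=(1), d=1 → -e1, X_2=(0)
t=2: X=(0), d=0 → +e1, X_3=(1)
t=3: X=(1), d=1 → -e1, X_4=(0)
t=4: X=(0), d=0 → +e1, X_5=(1)
t=5: X=(1), d=1 → -e1, X_6=(0)
t=6: X=(0), d=0 → +e1, X_7=(1)
t=7: X=(1), d=0 → +e1, X_8=(2)
t=8: X=(2), d=1 → -e1, X_9=(1)
t=9: X=(1), d=0 → +e1, X_10=(2)
t=10: X=(2), d=0 → +e1, X_11=(3)


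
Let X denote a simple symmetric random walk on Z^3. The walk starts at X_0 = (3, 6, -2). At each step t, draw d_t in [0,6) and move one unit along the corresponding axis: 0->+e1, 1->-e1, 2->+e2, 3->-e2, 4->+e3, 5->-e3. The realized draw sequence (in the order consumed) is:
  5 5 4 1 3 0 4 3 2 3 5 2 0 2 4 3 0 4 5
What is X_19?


(5, 5, -2)

t=0: X=(3, 6, -2), d=5 → -e3, X_1=(3, 6, -3)
t=1: X=(3, 6, -3), d=5 → -e3, X_2=(3, 6, -4)
t=2: X=(3, 6, -4), d=4 → +e3, X_3=(3, 6, -3)
t=3: X=(3, 6, -3), d=1 → -e1, X_4=(2, 6, -3)
t=4: X=(2, 6, -3), d=3 → -e2, X_5=(2, 5, -3)
t=5: X=(2, 5, -3), d=0 → +e1, X_6=(3, 5, -3)
t=6: X=(3, 5, -3), d=4 → +e3, X_7=(3, 5, -2)
t=7: X=(3, 5, -2), d=3 → -e2, X_8=(3, 4, -2)
t=8: X=(3, 4, -2), d=2 → +e2, X_9=(3, 5, -2)
t=9: X=(3, 5, -2), d=3 → -e2, X_10=(3, 4, -2)
t=10: X=(3, 4, -2), d=5 → -e3, X_11=(3, 4, -3)
t=11: X=(3, 4, -3), d=2 → +e2, X_12=(3, 5, -3)
t=12: X=(3, 5, -3), d=0 → +e1, X_13=(4, 5, -3)
t=13: X=(4, 5, -3), d=2 → +e2, X_14=(4, 6, -3)
t=14: X=(4, 6, -3), d=4 → +e3, X_15=(4, 6, -2)
t=15: X=(4, 6, -2), d=3 → -e2, X_16=(4, 5, -2)
t=16: X=(4, 5, -2), d=0 → +e1, X_17=(5, 5, -2)
t=17: X=(5, 5, -2), d=4 → +e3, X_18=(5, 5, -1)
t=18: X=(5, 5, -1), d=5 → -e3, X_19=(5, 5, -2)


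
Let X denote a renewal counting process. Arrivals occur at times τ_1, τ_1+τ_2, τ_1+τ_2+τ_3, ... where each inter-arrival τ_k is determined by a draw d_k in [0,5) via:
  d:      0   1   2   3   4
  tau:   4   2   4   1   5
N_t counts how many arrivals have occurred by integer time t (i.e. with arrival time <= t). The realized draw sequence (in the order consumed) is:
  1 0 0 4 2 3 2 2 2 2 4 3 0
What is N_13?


draw d_1=1: τ_1=2, arrival time A_1=2
draw d_2=0: τ_2=4, arrival time A_2=6
draw d_3=0: τ_3=4, arrival time A_3=10
draw d_4=4: τ_4=5, arrival time A_4=15
draw d_5=2: τ_5=4, arrival time A_5=19
draw d_6=3: τ_6=1, arrival time A_6=20
draw d_7=2: τ_7=4, arrival time A_7=24
draw d_8=2: τ_8=4, arrival time A_8=28
draw d_9=2: τ_9=4, arrival time A_9=32
draw d_10=2: τ_10=4, arrival time A_10=36
draw d_11=4: τ_11=5, arrival time A_11=41
draw d_12=3: τ_12=1, arrival time A_12=42
draw d_13=0: τ_13=4, arrival time A_13=46
N_t over t=0..13: 0:0 1:0 2:1 3:1 4:1 5:1 6:2 7:2 8:2 9:2 10:3 11:3 12:3 13:3

3


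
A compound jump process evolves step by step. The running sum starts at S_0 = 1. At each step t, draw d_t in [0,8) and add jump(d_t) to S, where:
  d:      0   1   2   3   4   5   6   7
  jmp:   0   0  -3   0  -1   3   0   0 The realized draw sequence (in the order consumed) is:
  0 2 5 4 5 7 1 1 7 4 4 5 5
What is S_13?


t=0: S=1, d=0, jump=0, S_1=1
t=1: S=1, d=2, jump=-3, S_2=-2
t=2: S=-2, d=5, jump=3, S_3=1
t=3: S=1, d=4, jump=-1, S_4=0
t=4: S=0, d=5, jump=3, S_5=3
t=5: S=3, d=7, jump=0, S_6=3
t=6: S=3, d=1, jump=0, S_7=3
t=7: S=3, d=1, jump=0, S_8=3
t=8: S=3, d=7, jump=0, S_9=3
t=9: S=3, d=4, jump=-1, S_10=2
t=10: S=2, d=4, jump=-1, S_11=1
t=11: S=1, d=5, jump=3, S_12=4
t=12: S=4, d=5, jump=3, S_13=7

7


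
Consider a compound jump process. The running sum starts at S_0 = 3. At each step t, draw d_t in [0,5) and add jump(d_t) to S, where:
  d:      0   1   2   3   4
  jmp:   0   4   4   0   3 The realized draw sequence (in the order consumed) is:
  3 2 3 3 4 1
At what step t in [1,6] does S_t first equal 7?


2

t=0: S=3, d=3, jump=0, S_1=3
t=1: S=3, d=2, jump=4, S_2=7
t=2: S=7, d=3, jump=0, S_3=7
t=3: S=7, d=3, jump=0, S_4=7
t=4: S=7, d=4, jump=3, S_5=10
t=5: S=10, d=1, jump=4, S_6=14


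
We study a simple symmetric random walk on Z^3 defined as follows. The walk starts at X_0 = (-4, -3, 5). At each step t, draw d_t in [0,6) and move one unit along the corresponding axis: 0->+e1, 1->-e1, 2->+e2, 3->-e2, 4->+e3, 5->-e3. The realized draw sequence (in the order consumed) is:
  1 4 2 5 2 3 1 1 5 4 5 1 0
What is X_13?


(-7, -2, 4)

t=0: X=(-4, -3, 5), d=1 → -e1, X_1=(-5, -3, 5)
t=1: X=(-5, -3, 5), d=4 → +e3, X_2=(-5, -3, 6)
t=2: X=(-5, -3, 6), d=2 → +e2, X_3=(-5, -2, 6)
t=3: X=(-5, -2, 6), d=5 → -e3, X_4=(-5, -2, 5)
t=4: X=(-5, -2, 5), d=2 → +e2, X_5=(-5, -1, 5)
t=5: X=(-5, -1, 5), d=3 → -e2, X_6=(-5, -2, 5)
t=6: X=(-5, -2, 5), d=1 → -e1, X_7=(-6, -2, 5)
t=7: X=(-6, -2, 5), d=1 → -e1, X_8=(-7, -2, 5)
t=8: X=(-7, -2, 5), d=5 → -e3, X_9=(-7, -2, 4)
t=9: X=(-7, -2, 4), d=4 → +e3, X_10=(-7, -2, 5)
t=10: X=(-7, -2, 5), d=5 → -e3, X_11=(-7, -2, 4)
t=11: X=(-7, -2, 4), d=1 → -e1, X_12=(-8, -2, 4)
t=12: X=(-8, -2, 4), d=0 → +e1, X_13=(-7, -2, 4)


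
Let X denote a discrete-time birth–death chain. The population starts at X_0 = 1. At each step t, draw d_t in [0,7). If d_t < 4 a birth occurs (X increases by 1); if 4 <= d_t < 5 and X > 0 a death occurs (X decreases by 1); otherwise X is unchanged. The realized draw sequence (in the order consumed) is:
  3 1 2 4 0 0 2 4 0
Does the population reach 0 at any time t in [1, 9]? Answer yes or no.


no

t=0: X=1, d=3 → birth, X_1=2
t=1: X=2, d=1 → birth, X_2=3
t=2: X=3, d=2 → birth, X_3=4
t=3: X=4, d=4 → death, X_4=3
t=4: X=3, d=0 → birth, X_5=4
t=5: X=4, d=0 → birth, X_6=5
t=6: X=5, d=2 → birth, X_7=6
t=7: X=6, d=4 → death, X_8=5
t=8: X=5, d=0 → birth, X_9=6


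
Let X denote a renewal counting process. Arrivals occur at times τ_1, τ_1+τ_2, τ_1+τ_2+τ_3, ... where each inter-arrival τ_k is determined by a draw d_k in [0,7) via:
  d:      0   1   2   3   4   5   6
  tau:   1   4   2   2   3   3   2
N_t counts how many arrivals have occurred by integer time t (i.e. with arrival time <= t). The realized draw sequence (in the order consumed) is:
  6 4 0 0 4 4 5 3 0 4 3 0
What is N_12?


5

draw d_1=6: τ_1=2, arrival time A_1=2
draw d_2=4: τ_2=3, arrival time A_2=5
draw d_3=0: τ_3=1, arrival time A_3=6
draw d_4=0: τ_4=1, arrival time A_4=7
draw d_5=4: τ_5=3, arrival time A_5=10
draw d_6=4: τ_6=3, arrival time A_6=13
draw d_7=5: τ_7=3, arrival time A_7=16
draw d_8=3: τ_8=2, arrival time A_8=18
draw d_9=0: τ_9=1, arrival time A_9=19
draw d_10=4: τ_10=3, arrival time A_10=22
draw d_11=3: τ_11=2, arrival time A_11=24
draw d_12=0: τ_12=1, arrival time A_12=25
N_t over t=0..12: 0:0 1:0 2:1 3:1 4:1 5:2 6:3 7:4 8:4 9:4 10:5 11:5 12:5
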